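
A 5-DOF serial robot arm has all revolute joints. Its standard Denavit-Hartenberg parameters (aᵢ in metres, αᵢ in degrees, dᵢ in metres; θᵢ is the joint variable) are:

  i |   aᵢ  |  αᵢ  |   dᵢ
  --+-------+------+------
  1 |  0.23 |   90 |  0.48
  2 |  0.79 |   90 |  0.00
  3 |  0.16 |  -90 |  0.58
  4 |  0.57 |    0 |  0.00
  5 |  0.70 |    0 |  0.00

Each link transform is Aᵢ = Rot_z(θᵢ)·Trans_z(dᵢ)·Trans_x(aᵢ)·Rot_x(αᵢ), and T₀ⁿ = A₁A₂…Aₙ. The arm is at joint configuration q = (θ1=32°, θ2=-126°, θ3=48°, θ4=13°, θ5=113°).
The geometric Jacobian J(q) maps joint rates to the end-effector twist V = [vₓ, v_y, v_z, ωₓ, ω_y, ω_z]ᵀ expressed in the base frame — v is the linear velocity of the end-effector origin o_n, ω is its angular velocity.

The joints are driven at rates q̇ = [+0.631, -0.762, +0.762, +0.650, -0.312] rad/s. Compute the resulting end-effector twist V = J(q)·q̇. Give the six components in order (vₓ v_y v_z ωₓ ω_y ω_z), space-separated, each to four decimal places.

-0.0510 -0.1682 0.5318 -0.6815 0.2060 1.2821

o_n = [-0.1018, -0.3300, -0.3910]
J₁: ẑ×o_n = [0.3300, -0.1018, 0.0000], ω = ẑ
J2: z=[0.5299, -0.8480, 0.0000] o=[0.1951, 0.1219, 0.4800] → [0.7386, 0.4615, -0.4912, 0.5299, -0.8480, 0.0000]
J3: z=[-0.6861, -0.4287, 0.5878] o=[-0.1987, -0.1242, -0.1591] → [0.2204, -0.1021, 0.1827, -0.6861, -0.4287, 0.5878]
J4: z=[0.7250, -0.3360, 0.6012] o=[-0.5870, -0.5070, 0.0952] → [0.0569, 0.6442, 0.2914, 0.7250, -0.3360, 0.6012]
J5: z=[0.7250, -0.3360, 0.6012] o=[-0.4656, -0.9178, -0.2808] → [-0.3164, 0.2985, 0.5484, 0.7250, -0.3360, 0.6012]
V = J·q̇ = [-0.0510, -0.1682, 0.5318, -0.6815, 0.2060, 1.2821]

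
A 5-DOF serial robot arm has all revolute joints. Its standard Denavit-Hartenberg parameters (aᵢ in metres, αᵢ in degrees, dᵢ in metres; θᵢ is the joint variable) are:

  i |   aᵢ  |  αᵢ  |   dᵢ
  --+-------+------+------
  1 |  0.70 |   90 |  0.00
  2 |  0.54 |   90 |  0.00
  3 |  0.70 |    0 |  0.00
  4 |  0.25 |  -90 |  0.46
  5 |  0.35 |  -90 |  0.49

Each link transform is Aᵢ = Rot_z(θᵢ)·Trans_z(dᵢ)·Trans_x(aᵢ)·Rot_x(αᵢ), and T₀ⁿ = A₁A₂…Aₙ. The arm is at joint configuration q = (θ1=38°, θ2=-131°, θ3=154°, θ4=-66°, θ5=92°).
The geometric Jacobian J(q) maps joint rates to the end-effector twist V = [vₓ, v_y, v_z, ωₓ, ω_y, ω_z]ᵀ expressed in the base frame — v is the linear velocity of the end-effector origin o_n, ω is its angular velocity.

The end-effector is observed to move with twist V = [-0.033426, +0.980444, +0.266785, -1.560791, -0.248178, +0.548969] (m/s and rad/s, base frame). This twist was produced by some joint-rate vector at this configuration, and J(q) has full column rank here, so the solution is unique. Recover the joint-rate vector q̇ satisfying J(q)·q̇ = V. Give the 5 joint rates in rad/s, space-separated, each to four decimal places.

-0.4120 -0.7590 0.7300 0.9440 -0.1820

o_n = [1.1268, 0.1677, 0.5029]
J₁: ẑ×o_n = [-0.1677, 1.1268, 0.0000], ω = ẑ
J2: z=[0.6157, -0.7880, 0.0000] o=[0.5516, 0.4310, 0.0000] → [-0.3963, -0.3096, 0.2911, 0.6157, -0.7880, 0.0000]
J3: z=[-0.5947, -0.4646, 0.6561] o=[0.2724, 0.2129, -0.4075] → [-0.3934, 1.1020, 0.4238, -0.5947, -0.4646, 0.6561]
J4: z=[-0.5947, -0.4646, 0.6561] o=[0.7866, 0.2252, 0.0673] → [-0.1647, 0.4822, 0.1923, -0.5947, -0.4646, 0.6561]
J5: z=[0.5382, 0.3762, 0.7542] o=[0.6624, -0.1890, 0.3625] → [-0.2162, 0.2747, 0.0172, 0.5382, 0.3762, 0.7542]
q̇ = J⁺·V = [-0.4120, -0.7590, 0.7300, 0.9440, -0.1820]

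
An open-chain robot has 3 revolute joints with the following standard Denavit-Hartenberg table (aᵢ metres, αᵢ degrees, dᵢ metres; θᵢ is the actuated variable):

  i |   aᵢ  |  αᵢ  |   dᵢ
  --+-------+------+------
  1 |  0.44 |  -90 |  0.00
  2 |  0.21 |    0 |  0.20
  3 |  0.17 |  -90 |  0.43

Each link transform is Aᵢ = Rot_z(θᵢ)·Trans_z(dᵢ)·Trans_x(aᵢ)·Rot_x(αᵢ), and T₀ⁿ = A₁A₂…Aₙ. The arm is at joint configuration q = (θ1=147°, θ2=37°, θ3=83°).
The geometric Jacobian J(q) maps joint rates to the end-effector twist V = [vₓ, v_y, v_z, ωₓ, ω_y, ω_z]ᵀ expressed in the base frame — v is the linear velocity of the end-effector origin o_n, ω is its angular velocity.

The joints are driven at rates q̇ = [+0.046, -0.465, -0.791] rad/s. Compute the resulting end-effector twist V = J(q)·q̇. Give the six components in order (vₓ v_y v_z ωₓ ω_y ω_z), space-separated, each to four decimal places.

-0.1932 0.0968 -0.0288 0.6841 1.0534 0.0460

o_n = [-0.7815, -0.2437, -0.2736]
J₁: ẑ×o_n = [0.2437, -0.7815, 0.0000], ω = ẑ
J2: z=[-0.5446, -0.8387, 0.0000] o=[-0.3690, 0.2396, 0.0000] → [0.2295, -0.1490, -0.0827, -0.5446, -0.8387, 0.0000]
J3: z=[-0.5446, -0.8387, 0.0000] o=[-0.6186, 0.1633, -0.1264] → [0.1235, -0.0802, 0.0850, -0.5446, -0.8387, 0.0000]
V = J·q̇ = [-0.1932, 0.0968, -0.0288, 0.6841, 1.0534, 0.0460]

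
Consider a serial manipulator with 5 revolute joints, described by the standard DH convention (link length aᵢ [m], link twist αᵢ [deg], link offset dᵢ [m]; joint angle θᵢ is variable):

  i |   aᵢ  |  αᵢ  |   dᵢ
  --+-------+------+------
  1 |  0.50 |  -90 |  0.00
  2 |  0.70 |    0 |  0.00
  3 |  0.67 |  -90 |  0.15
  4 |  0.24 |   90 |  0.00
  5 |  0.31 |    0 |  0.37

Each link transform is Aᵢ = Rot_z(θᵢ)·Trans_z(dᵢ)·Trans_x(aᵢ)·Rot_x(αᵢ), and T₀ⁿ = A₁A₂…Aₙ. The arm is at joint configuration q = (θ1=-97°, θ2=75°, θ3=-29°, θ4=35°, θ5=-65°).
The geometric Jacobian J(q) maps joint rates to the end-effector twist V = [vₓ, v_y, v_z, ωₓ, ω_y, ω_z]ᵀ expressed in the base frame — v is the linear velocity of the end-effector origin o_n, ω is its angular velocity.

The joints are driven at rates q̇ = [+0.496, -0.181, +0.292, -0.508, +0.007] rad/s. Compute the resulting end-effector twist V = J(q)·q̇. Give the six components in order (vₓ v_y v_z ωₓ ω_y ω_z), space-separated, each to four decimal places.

o_n = [0.0304, -1.7238, -1.3342]
J₁: ẑ×o_n = [1.7238, 0.0304, -0.0000], ω = ẑ
J2: z=[0.9925, -0.1219, 0.0000] o=[-0.0609, -0.4963, 0.0000] → [0.1626, 1.3243, -1.2072, 0.9925, -0.1219, 0.0000]
J3: z=[0.9925, -0.1219, 0.0000] o=[-0.0830, -0.6761, -0.6761] → [0.0802, 0.6532, -1.0261, 0.9925, -0.1219, 0.0000]
J4: z=[0.0877, 0.7140, -0.6947] o=[0.0091, -1.1563, -1.1581] → [-0.5199, 0.0007, -0.0649, 0.0877, 0.7140, -0.6947]
J5: z=[0.7645, -0.4953, -0.4126] o=[-0.1441, -1.2751, -1.2995] → [-0.1679, -0.0455, -0.2566, 0.7645, -0.4953, -0.4126]
V = J·q̇ = [1.1119, -0.0345, -0.0499, 0.0710, -0.3797, 0.8460]

1.1119 -0.0345 -0.0499 0.0710 -0.3797 0.8460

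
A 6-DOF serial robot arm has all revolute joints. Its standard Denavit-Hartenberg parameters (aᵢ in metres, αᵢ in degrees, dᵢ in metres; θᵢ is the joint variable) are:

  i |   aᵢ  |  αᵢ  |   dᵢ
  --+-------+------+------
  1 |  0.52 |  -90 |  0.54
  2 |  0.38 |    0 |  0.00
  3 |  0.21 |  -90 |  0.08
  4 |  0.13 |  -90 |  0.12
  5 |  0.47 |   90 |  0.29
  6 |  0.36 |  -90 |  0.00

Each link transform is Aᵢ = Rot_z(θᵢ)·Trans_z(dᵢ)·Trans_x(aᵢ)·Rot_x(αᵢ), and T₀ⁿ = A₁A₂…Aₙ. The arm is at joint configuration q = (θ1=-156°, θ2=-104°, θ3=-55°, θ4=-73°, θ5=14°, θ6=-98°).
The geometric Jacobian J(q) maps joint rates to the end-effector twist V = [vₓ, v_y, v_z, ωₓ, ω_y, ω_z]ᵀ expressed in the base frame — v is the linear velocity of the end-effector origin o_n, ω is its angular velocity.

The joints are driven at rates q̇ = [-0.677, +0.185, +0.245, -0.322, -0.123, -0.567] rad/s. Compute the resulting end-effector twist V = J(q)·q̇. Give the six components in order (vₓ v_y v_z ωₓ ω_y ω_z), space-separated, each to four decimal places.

o_n = [0.1113, -0.6219, 1.0347]
J₁: ẑ×o_n = [0.6219, 0.1113, -0.0000], ω = ẑ
J2: z=[0.4067, -0.9135, 0.0000] o=[-0.4750, -0.2115, 0.5400] → [-0.4519, -0.2012, 0.3687, 0.4067, -0.9135, 0.0000]
J3: z=[0.4067, -0.9135, 0.0000] o=[-0.3911, -0.1741, 0.9087] → [-0.1151, -0.0512, 0.2768, 0.4067, -0.9135, 0.0000]
J4: z=[-0.3274, -0.1458, 0.9336] o=[-0.1794, -0.1675, 0.9840] → [0.4169, 0.2880, 0.1911, -0.3274, -0.1458, 0.9336]
J5: z=[0.6967, 0.6302, 0.3427] o=[-0.1357, -0.2841, 1.1096] → [0.0685, 0.1369, -0.3910, 0.6967, 0.6302, 0.3427]
J6: z=[-0.1632, -0.3259, 0.9312] o=[0.3946, -0.4325, 1.1506] → [0.2141, -0.2828, -0.0614, -0.1632, -0.3259, 0.9312]
V = J·q̇ = [-0.7969, -0.0743, 0.1574, 0.2872, -0.2386, -1.5478]

-0.7969 -0.0743 0.1574 0.2872 -0.2386 -1.5478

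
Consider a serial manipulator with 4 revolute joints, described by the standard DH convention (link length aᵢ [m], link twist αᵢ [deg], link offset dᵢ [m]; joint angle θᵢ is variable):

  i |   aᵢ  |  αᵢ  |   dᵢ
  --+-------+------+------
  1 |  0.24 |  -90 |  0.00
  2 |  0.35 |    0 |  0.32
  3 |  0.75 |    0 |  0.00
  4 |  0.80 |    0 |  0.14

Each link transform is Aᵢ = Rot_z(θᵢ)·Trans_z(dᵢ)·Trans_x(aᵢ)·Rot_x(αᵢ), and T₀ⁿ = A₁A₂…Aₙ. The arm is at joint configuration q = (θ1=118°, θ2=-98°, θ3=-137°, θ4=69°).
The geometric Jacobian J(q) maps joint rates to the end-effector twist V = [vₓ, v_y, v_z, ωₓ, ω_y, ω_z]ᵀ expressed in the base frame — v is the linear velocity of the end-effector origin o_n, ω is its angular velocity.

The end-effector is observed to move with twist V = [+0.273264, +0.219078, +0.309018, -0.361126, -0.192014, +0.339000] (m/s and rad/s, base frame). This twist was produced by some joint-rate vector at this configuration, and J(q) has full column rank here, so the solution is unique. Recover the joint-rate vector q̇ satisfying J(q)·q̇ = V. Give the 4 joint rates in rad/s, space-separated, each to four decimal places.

o_n = [0.0704, -1.1123, -0.0742]
J₁: ẑ×o_n = [1.1123, 0.0704, -0.0000], ω = ẑ
J2: z=[-0.8829, -0.4695, 0.0000] o=[-0.1127, 0.2119, 0.0000] → [0.0349, -0.0655, 1.2551, -0.8829, -0.4695, 0.0000]
J3: z=[-0.8829, -0.4695, 0.0000] o=[-0.3723, 0.0187, 0.3466] → [0.1976, -0.3716, 1.2064, -0.8829, -0.4695, 0.0000]
J4: z=[-0.8829, -0.4695, 0.0000] o=[-0.1704, -0.3612, -0.2678] → [-0.0909, 0.1709, 0.7762, -0.8829, -0.4695, 0.0000]
q̇ = J⁺·V = [0.3390, 0.3120, -0.3670, 0.4640]

0.3390 0.3120 -0.3670 0.4640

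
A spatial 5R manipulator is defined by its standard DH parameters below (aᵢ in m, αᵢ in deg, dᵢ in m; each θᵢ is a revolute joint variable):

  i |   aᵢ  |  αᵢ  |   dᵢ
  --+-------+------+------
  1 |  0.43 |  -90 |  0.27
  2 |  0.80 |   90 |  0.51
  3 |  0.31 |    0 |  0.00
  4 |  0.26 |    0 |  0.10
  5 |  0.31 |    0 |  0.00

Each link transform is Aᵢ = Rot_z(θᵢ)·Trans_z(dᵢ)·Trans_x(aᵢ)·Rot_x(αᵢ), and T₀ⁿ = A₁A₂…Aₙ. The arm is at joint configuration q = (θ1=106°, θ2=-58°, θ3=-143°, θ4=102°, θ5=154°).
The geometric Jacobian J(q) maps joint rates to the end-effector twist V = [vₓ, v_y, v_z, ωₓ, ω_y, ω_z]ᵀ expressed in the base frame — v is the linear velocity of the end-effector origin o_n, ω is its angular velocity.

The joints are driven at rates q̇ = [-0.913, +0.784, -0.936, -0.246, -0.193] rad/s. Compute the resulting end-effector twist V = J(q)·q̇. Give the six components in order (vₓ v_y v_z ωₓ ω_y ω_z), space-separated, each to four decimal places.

0.1958 0.9585 -0.1805 -1.0750 0.9048 -1.6416

o_n = [-0.6081, 0.5307, 0.8552]
J₁: ẑ×o_n = [-0.5307, -0.6081, 0.0000], ω = ẑ
J2: z=[-0.9613, -0.2756, 0.0000] o=[-0.1185, 0.4133, 0.2700] → [-0.1613, 0.5625, -0.2477, -0.9613, -0.2756, 0.0000]
J3: z=[0.2338, -0.8152, 0.5299] o=[-0.7256, 0.6803, 0.9484] → [0.1553, 0.0841, 0.0609, 0.2338, -0.8152, 0.5299]
J4: z=[0.2338, -0.8152, 0.5299] o=[-0.5101, 0.6056, 0.7385] → [-0.0554, -0.0792, -0.0973, 0.2338, -0.8152, 0.5299]
J5: z=[0.2338, -0.8152, 0.5299] o=[-0.3514, 0.6710, 0.9579] → [0.1581, -0.1120, -0.2420, 0.2338, -0.8152, 0.5299]
V = J·q̇ = [0.1958, 0.9585, -0.1805, -1.0750, 0.9048, -1.6416]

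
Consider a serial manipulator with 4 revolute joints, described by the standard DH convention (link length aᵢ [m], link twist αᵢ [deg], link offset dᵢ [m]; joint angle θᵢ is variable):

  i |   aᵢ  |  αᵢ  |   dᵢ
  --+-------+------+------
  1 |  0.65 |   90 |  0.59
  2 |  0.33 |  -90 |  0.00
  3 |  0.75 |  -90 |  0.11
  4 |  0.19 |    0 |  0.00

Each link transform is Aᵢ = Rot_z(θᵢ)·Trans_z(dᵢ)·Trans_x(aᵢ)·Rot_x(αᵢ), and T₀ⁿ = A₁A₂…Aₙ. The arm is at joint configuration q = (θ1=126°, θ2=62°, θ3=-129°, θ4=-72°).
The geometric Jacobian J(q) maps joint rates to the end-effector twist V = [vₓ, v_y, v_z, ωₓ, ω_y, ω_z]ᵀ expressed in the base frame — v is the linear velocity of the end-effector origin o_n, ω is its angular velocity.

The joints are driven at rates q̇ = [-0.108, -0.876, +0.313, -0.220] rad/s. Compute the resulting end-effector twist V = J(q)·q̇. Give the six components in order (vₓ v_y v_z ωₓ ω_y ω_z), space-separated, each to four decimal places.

0.1274 0.0999 0.5003 -0.6111 -0.8848 -0.1120

o_n = [0.3266, 0.6197, 0.5685]
J₁: ẑ×o_n = [-0.6197, 0.3266, 0.0000], ω = ẑ
J2: z=[0.8090, 0.5878, 0.0000] o=[-0.3821, 0.5259, 0.5900] → [-0.0126, 0.0174, -0.3407, 0.8090, 0.5878, 0.0000]
J3: z=[0.5190, -0.7143, 0.4695] o=[-0.4731, 0.6512, 0.8814] → [0.2383, 0.5379, 0.5549, 0.5190, -0.7143, 0.4695]
J4: z=[0.2947, 0.6651, 0.6862] o=[0.1858, 0.7360, 0.5163] → [0.1145, 0.0813, -0.1280, 0.2947, 0.6651, 0.6862]
V = J·q̇ = [0.1274, 0.0999, 0.5003, -0.6111, -0.8848, -0.1120]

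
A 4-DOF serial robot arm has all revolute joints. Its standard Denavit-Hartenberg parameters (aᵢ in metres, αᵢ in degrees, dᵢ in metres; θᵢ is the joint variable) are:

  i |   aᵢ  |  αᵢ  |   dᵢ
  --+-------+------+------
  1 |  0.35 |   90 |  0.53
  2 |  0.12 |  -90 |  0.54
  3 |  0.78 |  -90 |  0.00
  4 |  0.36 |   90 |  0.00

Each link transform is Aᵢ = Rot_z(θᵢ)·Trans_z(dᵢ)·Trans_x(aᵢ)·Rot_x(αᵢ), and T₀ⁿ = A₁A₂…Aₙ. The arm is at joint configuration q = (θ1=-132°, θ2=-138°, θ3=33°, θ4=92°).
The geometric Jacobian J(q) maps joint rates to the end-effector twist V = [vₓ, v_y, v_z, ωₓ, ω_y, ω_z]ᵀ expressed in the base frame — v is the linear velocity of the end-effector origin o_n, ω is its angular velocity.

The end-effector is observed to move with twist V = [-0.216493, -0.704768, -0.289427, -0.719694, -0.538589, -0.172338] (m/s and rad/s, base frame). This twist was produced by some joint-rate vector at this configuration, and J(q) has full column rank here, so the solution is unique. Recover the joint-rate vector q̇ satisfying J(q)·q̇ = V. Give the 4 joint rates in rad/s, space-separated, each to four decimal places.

o_n = [0.2159, 0.4222, 0.2864]
J₁: ẑ×o_n = [-0.4222, 0.2159, 0.0000], ω = ẑ
J2: z=[-0.7431, 0.6691, 0.0000] o=[-0.2342, -0.2601, 0.5300] → [-0.1630, -0.1810, -0.8082, -0.7431, 0.6691, 0.0000]
J3: z=[-0.4477, -0.4973, -0.7431] o=[-0.5758, 0.1675, 0.4497] → [0.2705, -0.6615, 0.2797, -0.4477, -0.4973, -0.7431]
J4: z=[0.3524, -0.8620, 0.3644] o=[0.0652, 0.2445, 0.0120] → [-0.3013, -0.0418, 0.1926, 0.3524, -0.8620, 0.3644]
q̇ = J⁺·V = [0.1640, 0.8370, 0.8400, 0.7900]

0.1640 0.8370 0.8400 0.7900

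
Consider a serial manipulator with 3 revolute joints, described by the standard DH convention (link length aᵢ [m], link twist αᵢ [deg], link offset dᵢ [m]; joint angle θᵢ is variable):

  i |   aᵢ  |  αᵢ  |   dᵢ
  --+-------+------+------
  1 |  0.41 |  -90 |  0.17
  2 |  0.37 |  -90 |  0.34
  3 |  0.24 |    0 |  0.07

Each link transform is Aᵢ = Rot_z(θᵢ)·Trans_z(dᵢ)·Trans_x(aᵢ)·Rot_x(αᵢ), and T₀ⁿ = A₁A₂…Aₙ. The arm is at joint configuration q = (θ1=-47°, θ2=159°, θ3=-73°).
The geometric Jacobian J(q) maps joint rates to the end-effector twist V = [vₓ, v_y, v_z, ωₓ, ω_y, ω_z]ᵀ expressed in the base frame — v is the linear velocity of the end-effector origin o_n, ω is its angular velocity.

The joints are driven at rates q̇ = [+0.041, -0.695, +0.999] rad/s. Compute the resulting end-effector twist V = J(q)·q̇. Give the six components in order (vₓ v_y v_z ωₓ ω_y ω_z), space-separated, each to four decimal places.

o_n = [0.3988, 0.4074, 0.0776]
J₁: ẑ×o_n = [-0.4074, 0.3988, 0.0000], ω = ẑ
J2: z=[0.7314, 0.6820, 0.0000] o=[0.2796, -0.2999, 0.1700] → [-0.0630, 0.0676, 0.4360, 0.7314, 0.6820, 0.0000]
J3: z=[-0.2444, 0.2621, 0.9336] o=[0.2927, 0.1847, 0.0374] → [-0.1974, 0.1089, -0.0823, -0.2444, 0.2621, 0.9336]
V = J·q̇ = [-0.1702, 0.0781, -0.3852, -0.7525, -0.2122, 0.9736]

-0.1702 0.0781 -0.3852 -0.7525 -0.2122 0.9736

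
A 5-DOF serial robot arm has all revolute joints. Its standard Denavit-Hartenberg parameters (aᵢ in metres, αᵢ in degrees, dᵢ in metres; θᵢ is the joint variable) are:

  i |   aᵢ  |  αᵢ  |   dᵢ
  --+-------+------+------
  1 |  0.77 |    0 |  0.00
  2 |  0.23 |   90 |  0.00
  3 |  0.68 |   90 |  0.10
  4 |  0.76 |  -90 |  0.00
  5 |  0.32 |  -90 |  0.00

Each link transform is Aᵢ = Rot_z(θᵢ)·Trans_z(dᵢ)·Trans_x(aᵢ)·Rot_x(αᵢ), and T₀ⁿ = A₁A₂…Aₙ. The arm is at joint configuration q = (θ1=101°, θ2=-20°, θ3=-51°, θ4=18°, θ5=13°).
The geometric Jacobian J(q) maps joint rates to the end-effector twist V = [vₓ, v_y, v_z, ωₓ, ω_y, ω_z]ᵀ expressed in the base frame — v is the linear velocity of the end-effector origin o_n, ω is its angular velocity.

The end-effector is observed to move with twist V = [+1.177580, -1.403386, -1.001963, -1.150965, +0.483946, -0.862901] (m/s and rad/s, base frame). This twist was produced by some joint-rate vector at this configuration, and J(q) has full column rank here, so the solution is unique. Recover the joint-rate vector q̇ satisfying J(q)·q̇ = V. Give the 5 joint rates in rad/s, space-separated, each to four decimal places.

-0.5710 -0.3260 -0.7170 -0.2530 -0.5210

o_n = [0.4910, 2.0271, -1.2753]
J₁: ẑ×o_n = [-2.0271, 0.4910, 0.0000], ω = ẑ
J2: z=[0.0000, 0.0000, 1.0000] o=[-0.1469, 0.7559, 0.0000] → [-1.2712, 0.6379, 0.0000, 0.0000, 0.0000, 1.0000]
J3: z=[0.9877, -0.1564, 0.0000] o=[-0.1109, 0.9830, 0.0000] → [0.1995, 1.2596, 1.1254, 0.9877, -0.1564, 0.0000]
J4: z=[-0.1216, -0.7676, -0.6293] o=[0.0548, 1.3900, -0.5285] → [0.9742, -0.3653, 0.2574, -0.1216, -0.7676, -0.6293]
J5: z=[0.9089, -0.3409, 0.2402] o=[0.3579, 1.8026, -1.0902] → [0.0092, 0.2003, 0.2494, 0.9089, -0.3409, 0.2402]
q̇ = J⁺·V = [-0.5710, -0.3260, -0.7170, -0.2530, -0.5210]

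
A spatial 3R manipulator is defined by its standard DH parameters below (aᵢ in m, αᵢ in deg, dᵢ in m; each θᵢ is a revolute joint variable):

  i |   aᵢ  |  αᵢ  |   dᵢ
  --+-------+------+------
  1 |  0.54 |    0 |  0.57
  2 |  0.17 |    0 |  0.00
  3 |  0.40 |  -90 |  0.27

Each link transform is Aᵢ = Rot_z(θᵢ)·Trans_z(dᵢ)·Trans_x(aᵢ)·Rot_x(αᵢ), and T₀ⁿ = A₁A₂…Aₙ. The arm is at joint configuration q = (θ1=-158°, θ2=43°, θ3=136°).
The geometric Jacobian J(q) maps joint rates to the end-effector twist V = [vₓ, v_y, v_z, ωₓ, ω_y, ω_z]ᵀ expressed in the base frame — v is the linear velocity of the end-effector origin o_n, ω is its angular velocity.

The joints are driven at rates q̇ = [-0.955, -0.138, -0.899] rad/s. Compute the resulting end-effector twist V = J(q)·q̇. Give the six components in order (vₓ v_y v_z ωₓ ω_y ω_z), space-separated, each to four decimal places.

o_n = [-0.1991, -0.2130, 0.8400]
J₁: ẑ×o_n = [0.2130, -0.1991, 0.0000], ω = ẑ
J2: z=[0.0000, 0.0000, 1.0000] o=[-0.5007, -0.2023, 0.5700] → [0.0107, 0.3016, -0.0000, 0.0000, 0.0000, 1.0000]
J3: z=[0.0000, 0.0000, 1.0000] o=[-0.5725, -0.3564, 0.5700] → [-0.1433, 0.3734, 0.0000, 0.0000, 0.0000, 1.0000]
V = J·q̇ = [-0.0760, -0.1872, 0.0000, 0.0000, 0.0000, -1.9920]

-0.0760 -0.1872 0.0000 0.0000 0.0000 -1.9920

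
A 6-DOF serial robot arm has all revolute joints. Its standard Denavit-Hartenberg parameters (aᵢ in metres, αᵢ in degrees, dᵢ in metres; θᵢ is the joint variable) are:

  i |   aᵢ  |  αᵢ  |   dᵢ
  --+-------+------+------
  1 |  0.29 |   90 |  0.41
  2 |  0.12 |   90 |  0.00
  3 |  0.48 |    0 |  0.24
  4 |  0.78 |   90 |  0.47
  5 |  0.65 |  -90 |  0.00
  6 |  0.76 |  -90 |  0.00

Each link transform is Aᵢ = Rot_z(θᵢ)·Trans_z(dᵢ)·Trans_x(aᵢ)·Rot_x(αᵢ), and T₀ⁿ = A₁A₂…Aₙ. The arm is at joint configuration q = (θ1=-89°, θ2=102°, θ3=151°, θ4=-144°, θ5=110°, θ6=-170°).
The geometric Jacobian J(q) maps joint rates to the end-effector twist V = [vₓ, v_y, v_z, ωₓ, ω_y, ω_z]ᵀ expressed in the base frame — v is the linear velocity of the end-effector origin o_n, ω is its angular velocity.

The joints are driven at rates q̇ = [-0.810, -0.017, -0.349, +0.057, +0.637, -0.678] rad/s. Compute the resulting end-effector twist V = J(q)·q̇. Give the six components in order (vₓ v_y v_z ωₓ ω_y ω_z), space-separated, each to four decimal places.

o_n = [-0.1871, -0.7885, 1.0508]
J₁: ẑ×o_n = [0.7885, -0.1871, 0.0000], ω = ẑ
J2: z=[-0.9998, -0.0175, 0.0000] o=[0.0051, -0.2900, 0.4100] → [-0.0112, 0.6407, 0.4951, -0.9998, -0.0175, 0.0000]
J3: z=[0.0171, -0.9780, 0.2079] o=[0.0046, -0.2650, 0.5274] → [-0.4031, -0.0488, -0.1965, 0.0171, -0.9780, 0.2079]
J4: z=[0.0171, -0.9780, 0.2079] o=[-0.2224, -0.5911, 0.1666] → [-0.8237, -0.0078, 0.0311, 0.0171, -0.9780, 0.2079]
J5: z=[0.9920, 0.0427, 0.1192] o=[-0.3123, -0.8914, 1.0216] → [-0.0110, -0.0140, 0.0968, 0.9920, 0.0427, 0.1192]
J6: z=[0.1120, 0.1426, -0.9834] o=[-0.2739, -1.5342, 0.9328] → [0.7502, -0.0986, 0.0712, 0.1120, 0.1426, -0.9834]
V = J·q̇ = [-1.0604, 0.2152, 0.0753, 0.5679, 0.2164, -0.1280]

-1.0604 0.2152 0.0753 0.5679 0.2164 -0.1280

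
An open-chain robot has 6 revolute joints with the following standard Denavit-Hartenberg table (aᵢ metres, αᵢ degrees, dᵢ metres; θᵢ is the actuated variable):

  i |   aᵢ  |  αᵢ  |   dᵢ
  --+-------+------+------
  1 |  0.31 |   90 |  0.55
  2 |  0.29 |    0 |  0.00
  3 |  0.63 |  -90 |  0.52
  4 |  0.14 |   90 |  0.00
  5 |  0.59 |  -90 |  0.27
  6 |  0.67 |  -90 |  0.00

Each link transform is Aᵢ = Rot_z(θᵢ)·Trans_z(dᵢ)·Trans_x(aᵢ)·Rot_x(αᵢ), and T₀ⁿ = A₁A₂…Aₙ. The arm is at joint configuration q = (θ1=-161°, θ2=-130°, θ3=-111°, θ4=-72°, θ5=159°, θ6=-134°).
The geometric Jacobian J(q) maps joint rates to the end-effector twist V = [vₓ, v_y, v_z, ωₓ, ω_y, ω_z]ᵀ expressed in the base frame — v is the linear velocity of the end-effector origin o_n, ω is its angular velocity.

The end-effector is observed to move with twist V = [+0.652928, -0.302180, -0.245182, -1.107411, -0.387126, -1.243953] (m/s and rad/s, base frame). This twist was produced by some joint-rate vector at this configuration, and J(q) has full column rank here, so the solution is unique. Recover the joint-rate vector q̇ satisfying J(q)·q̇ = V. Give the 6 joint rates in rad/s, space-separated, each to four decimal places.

o_n = [-0.3679, 0.6929, 0.2381]
J₁: ẑ×o_n = [-0.6929, -0.3679, 0.0000], ω = ẑ
J2: z=[-0.3256, 0.9455, 0.0000] o=[-0.2931, -0.1009, 0.5500] → [-0.2949, -0.1015, -0.1877, -0.3256, 0.9455, 0.0000]
J3: z=[-0.3256, 0.9455, 0.0000] o=[-0.1169, -0.0402, 0.3278] → [-0.0848, -0.0292, -0.0013, -0.3256, 0.9455, 0.0000]
J4: z=[0.8270, 0.2847, -0.4848] o=[0.0026, 0.5509, 0.8789] → [-0.1136, 0.7095, 0.2229, 0.8270, 0.2847, -0.4848]
J5: z=[-0.5366, 0.1421, -0.8318] o=[-0.0209, 0.6836, 0.9167] → [-0.0887, -0.0754, 0.0443, -0.5366, 0.1421, -0.8318]
J6: z=[-0.7118, -0.6056, 0.3558] o=[0.1016, 0.2600, 0.4407] → [-0.0313, -0.3113, -0.5925, -0.7118, -0.6056, 0.3558]
q̇ = J⁺·V = [-0.9600, 0.1870, -0.4090, -0.7670, 0.8440, 0.1300]

-0.9600 0.1870 -0.4090 -0.7670 0.8440 0.1300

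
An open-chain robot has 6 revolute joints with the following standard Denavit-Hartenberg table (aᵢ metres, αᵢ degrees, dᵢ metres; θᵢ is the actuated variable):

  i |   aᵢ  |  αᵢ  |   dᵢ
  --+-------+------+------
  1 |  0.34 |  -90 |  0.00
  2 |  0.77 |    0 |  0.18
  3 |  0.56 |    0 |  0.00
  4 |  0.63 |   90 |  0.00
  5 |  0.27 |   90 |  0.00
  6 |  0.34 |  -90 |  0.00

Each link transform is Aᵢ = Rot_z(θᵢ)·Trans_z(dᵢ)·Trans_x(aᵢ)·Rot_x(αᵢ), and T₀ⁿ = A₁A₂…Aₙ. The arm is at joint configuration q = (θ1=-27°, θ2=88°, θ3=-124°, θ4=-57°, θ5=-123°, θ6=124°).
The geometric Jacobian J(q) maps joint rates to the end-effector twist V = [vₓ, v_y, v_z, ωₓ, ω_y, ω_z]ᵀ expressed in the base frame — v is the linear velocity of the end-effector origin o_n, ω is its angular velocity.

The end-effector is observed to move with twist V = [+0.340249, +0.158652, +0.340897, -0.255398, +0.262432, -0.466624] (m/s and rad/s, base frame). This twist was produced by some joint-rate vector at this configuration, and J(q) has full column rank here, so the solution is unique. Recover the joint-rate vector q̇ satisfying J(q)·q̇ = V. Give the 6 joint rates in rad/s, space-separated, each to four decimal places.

o_n = [0.5037, -0.1298, 0.1306]
J₁: ẑ×o_n = [0.1298, 0.5037, -0.0000], ω = ẑ
J2: z=[0.4540, 0.8910, 0.0000] o=[0.3029, -0.1544, 0.0000] → [0.1163, -0.0593, -0.1677, 0.4540, 0.8910, 0.0000]
J3: z=[0.4540, 0.8910, 0.0000] o=[0.4086, -0.0062, -0.7695] → [0.8020, -0.4086, -0.1409, 0.4540, 0.8910, 0.0000]
J4: z=[0.4540, 0.8910, 0.0000] o=[0.8123, -0.2119, -0.4404] → [0.5087, -0.2592, 0.3122, 0.4540, 0.8910, 0.0000]
J5: z=[-0.8898, 0.4534, -0.0523] o=[0.7829, -0.1969, 0.1888] → [-0.0229, -0.0372, 0.0669, -0.8898, 0.4534, -0.0523]
J6: z=[0.2864, 0.4654, -0.8375] o=[0.6870, -0.4021, 0.0419] → [0.2693, 0.1281, 0.1633, 0.2864, 0.4654, -0.8375]
q̇ = J⁺·V = [0.2360, -0.6380, 0.0490, 0.2630, 0.3830, 0.8150]

0.2360 -0.6380 0.0490 0.2630 0.3830 0.8150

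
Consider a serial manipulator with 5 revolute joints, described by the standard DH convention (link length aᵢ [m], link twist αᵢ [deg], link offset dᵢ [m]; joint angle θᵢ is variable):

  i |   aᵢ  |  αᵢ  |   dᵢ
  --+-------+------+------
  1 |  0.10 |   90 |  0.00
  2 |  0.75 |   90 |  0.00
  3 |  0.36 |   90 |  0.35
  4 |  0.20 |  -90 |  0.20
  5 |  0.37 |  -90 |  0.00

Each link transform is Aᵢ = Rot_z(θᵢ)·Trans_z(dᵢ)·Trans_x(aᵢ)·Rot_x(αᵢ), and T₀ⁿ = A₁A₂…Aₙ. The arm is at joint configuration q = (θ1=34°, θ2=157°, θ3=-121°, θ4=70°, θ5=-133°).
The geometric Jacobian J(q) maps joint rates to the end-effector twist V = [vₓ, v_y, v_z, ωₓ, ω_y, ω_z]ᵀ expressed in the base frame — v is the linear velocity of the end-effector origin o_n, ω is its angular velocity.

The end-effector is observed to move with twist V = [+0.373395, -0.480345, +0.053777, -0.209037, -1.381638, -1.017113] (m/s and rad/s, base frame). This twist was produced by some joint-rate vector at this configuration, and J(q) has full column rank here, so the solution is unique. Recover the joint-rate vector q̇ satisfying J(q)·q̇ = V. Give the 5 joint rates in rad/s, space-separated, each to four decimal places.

-0.7130 0.7480 -0.8780 -0.5000 0.6680

o_n = [0.0219, 0.0761, 0.3435]
J₁: ẑ×o_n = [-0.0761, 0.0219, 0.0000], ω = ẑ
J2: z=[0.5592, -0.8290, 0.0000] o=[0.0829, 0.0559, 0.0000] → [-0.2848, -0.1921, -0.0393, 0.5592, -0.8290, 0.0000]
J3: z=[0.3239, 0.2185, 0.9205] o=[-0.4894, -0.3301, 0.2930] → [-0.3629, 0.4543, 0.0199, 0.3239, 0.2185, 0.9205]
J4: z=[0.9421, 0.0142, -0.3349] o=[-0.4071, 0.0976, 0.5428] → [-0.0100, 0.0441, -0.0264, 0.9421, 0.0142, -0.3349]
J5: z=[0.1919, -0.8422, 0.5039] o=[-0.1637, 0.2083, 0.6350] → [0.3121, 0.1495, 0.1309, 0.1919, -0.8422, 0.5039]
q̇ = J⁺·V = [-0.7130, 0.7480, -0.8780, -0.5000, 0.6680]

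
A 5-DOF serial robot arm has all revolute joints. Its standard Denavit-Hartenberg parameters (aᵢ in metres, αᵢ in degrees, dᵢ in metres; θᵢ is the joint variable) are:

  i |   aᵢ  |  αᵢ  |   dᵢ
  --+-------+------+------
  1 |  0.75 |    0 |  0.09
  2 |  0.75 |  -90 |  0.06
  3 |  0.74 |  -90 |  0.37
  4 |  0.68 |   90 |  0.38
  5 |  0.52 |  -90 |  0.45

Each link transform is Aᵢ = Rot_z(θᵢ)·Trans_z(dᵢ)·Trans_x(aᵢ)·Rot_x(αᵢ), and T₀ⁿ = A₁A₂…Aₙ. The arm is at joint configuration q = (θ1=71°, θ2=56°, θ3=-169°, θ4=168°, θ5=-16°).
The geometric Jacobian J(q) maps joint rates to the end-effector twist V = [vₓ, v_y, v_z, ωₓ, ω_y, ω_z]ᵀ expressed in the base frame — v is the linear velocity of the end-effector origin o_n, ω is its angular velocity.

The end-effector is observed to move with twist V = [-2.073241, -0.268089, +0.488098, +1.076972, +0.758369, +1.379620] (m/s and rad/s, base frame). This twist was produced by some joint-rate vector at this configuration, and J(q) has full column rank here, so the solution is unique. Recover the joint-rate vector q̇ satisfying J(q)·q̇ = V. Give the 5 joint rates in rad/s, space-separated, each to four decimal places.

0.7980 0.2270 -0.8020 0.3400 0.5260

o_n = [-0.1718, 1.7853, 0.3212]
J₁: ẑ×o_n = [-1.7853, -0.1718, 0.0000], ω = ẑ
J2: z=[0.0000, 0.0000, 1.0000] o=[0.2442, 0.7091, 0.0900] → [-1.0762, -0.4159, 0.0000, 0.0000, 0.0000, 1.0000]
J3: z=[-0.7986, -0.6018, 0.0000] o=[-0.2072, 1.3081, 0.1500] → [-0.1030, 0.1367, -0.3598, -0.7986, -0.6018, 0.0000]
J4: z=[-0.1148, 0.1524, 0.9816] o=[-0.0655, 0.5053, 0.2912] → [-1.2519, -0.1008, -0.1308, -0.1148, 0.1524, 0.9816]
J5: z=[0.9040, 0.4257, 0.0397] o=[-0.3892, 1.1697, 0.5373] → [-0.1164, 0.2040, 0.4639, 0.9040, 0.4257, 0.0397]
q̇ = J⁺·V = [0.7980, 0.2270, -0.8020, 0.3400, 0.5260]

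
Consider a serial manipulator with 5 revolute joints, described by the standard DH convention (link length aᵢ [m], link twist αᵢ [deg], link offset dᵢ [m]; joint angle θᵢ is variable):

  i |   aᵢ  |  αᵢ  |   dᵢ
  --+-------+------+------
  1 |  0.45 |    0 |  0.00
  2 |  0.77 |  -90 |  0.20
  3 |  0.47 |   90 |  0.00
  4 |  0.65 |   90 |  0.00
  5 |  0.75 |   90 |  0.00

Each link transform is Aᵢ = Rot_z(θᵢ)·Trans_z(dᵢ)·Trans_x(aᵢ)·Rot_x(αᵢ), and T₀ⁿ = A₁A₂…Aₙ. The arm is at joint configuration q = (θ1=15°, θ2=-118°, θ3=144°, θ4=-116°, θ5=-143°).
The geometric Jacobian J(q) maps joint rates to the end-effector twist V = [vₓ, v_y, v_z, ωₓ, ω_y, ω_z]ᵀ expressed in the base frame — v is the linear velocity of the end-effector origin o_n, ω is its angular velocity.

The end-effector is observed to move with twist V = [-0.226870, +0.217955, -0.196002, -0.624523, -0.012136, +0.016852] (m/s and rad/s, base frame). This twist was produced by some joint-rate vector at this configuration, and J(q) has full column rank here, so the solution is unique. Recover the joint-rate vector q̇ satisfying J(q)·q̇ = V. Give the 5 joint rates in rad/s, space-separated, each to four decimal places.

o_n = [0.3579, -0.0121, 0.3020]
J₁: ẑ×o_n = [0.0121, 0.3579, -0.0000], ω = ẑ
J2: z=[0.0000, 0.0000, 1.0000] o=[0.4347, 0.1165, 0.0000] → [0.1286, -0.0768, 0.0000, 0.0000, 0.0000, 1.0000]
J3: z=[0.9744, -0.2250, 0.0000] o=[0.2615, -0.6338, 0.2000] → [-0.0230, -0.0994, 0.6274, 0.9744, -0.2250, 0.0000]
J4: z=[-0.1322, -0.5727, -0.8090] o=[0.3470, -0.2633, -0.0763] → [-0.0134, 0.0412, -0.0270, -0.1322, -0.5727, -0.8090]
J5: z=[0.2636, -0.8071, 0.5283] o=[-0.2741, -0.3565, 0.0912] → [-0.3521, 0.2783, 0.6009, 0.2636, -0.8071, 0.5283]
q̇ = J⁺·V = [-0.0970, -0.4900, -0.8390, -0.3990, 0.5320]

-0.0970 -0.4900 -0.8390 -0.3990 0.5320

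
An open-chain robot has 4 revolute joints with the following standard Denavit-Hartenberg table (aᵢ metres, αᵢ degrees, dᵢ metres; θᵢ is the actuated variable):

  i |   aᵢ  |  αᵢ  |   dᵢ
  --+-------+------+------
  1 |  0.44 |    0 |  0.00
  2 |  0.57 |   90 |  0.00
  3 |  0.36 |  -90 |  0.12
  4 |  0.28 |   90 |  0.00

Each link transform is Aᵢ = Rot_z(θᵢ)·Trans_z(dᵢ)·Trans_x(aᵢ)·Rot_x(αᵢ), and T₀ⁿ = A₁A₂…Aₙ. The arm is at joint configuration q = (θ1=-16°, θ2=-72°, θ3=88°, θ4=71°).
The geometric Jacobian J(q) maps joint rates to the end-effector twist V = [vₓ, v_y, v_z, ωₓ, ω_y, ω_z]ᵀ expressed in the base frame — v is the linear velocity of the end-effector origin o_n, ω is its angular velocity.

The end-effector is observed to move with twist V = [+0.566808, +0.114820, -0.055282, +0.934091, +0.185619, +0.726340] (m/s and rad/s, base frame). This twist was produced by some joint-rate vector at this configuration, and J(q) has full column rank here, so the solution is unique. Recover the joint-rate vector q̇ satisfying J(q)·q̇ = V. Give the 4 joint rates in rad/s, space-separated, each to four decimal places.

o_n = [0.5881, -0.7016, 0.4509]
J₁: ẑ×o_n = [0.7016, 0.5881, -0.0000], ω = ẑ
J2: z=[0.0000, 0.0000, 1.0000] o=[0.4230, -0.1213, 0.0000] → [0.5803, 0.1651, -0.0000, 0.0000, 0.0000, 1.0000]
J3: z=[-0.9994, -0.0349, 0.0000] o=[0.4428, -0.6909, 0.0000] → [-0.0157, 0.4506, 0.0157, -0.9994, -0.0349, 0.0000]
J4: z=[-0.0349, 0.9988, 0.0349] o=[0.3234, -0.7077, 0.3598] → [0.0908, 0.0124, -0.2646, -0.0349, 0.9988, 0.0349]
q̇ = J⁺·V = [0.9870, -0.2660, -0.9400, 0.1530]

0.9870 -0.2660 -0.9400 0.1530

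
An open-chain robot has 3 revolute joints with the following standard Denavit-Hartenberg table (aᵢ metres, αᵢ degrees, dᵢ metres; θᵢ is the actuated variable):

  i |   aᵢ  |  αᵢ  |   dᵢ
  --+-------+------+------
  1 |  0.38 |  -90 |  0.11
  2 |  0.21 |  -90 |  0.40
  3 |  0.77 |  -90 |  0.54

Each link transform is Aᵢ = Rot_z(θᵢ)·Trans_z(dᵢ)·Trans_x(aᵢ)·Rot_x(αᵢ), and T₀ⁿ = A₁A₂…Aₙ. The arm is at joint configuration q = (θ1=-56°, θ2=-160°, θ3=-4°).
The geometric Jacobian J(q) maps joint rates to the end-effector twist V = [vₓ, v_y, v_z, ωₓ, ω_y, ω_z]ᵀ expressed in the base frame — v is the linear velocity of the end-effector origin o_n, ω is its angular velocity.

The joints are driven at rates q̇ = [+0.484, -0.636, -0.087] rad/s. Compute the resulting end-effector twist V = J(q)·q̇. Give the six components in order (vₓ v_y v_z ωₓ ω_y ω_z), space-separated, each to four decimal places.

-0.5066 0.5638 -0.4687 -0.5439 -0.3310 0.4022

o_n = [0.1779, 0.5476, 0.9520]
J₁: ẑ×o_n = [-0.5476, 0.1779, 0.0000], ω = ẑ
J2: z=[0.8290, 0.5592, 0.0000] o=[0.2125, -0.3150, 0.1100] → [0.4708, -0.6980, 0.7344, 0.8290, 0.5592, 0.0000]
J3: z=[0.1913, -0.2835, 0.9397] o=[0.4338, 0.0722, 0.1818] → [-0.6650, -0.3877, 0.0184, 0.1913, -0.2835, 0.9397]
V = J·q̇ = [-0.5066, 0.5638, -0.4687, -0.5439, -0.3310, 0.4022]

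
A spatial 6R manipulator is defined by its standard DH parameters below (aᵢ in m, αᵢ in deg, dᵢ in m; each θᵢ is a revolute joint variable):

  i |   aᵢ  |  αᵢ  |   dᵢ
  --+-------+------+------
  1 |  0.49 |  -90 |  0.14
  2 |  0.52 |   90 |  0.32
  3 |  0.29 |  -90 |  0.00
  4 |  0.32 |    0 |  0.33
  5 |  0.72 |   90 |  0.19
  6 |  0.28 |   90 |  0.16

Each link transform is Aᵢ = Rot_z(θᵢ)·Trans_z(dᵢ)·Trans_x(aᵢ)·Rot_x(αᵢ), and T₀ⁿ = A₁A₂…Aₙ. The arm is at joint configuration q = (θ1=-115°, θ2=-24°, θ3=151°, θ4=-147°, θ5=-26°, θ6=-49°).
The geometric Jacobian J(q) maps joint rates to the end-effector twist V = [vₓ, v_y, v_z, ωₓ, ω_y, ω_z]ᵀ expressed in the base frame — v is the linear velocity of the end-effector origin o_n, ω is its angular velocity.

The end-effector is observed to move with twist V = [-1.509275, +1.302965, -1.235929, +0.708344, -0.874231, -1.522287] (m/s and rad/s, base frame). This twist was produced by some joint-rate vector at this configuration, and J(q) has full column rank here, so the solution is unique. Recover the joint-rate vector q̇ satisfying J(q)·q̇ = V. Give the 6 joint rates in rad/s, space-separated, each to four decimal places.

o_n = [-0.9785, -1.1902, 0.7237]
J₁: ẑ×o_n = [1.1902, -0.9785, 0.0000], ω = ẑ
J2: z=[0.9063, -0.4226, 0.0000] o=[-0.2071, -0.4441, 0.1400] → [-0.2467, -0.5290, -1.0022, 0.9063, -0.4226, 0.0000]
J3: z=[0.1719, 0.3686, 0.9135] o=[-0.1178, -1.0099, 0.3515] → [0.3020, -0.8502, 0.2863, 0.1719, 0.3686, 0.9135]
J4: z=[-0.6055, 0.7710, -0.1972] o=[0.1075, -0.8593, 0.2483] → [0.3013, 0.5020, 1.0377, -0.6055, 0.7710, -0.1972]
J5: z=[-0.6055, 0.7710, -0.1972] o=[-0.2709, -0.6799, 0.4380] → [0.1197, 0.3126, 0.8545, -0.6055, 0.7710, -0.1972]
J6: z=[-0.2653, -0.4292, -0.8634] o=[-0.9262, -0.8722, 0.7349] → [-0.2698, 0.0422, 0.0619, -0.2653, -0.4292, -0.8634]
q̇ = J⁺·V = [-0.9420, 0.5700, -0.9470, 0.2110, -0.7010, -0.2180]

-0.9420 0.5700 -0.9470 0.2110 -0.7010 -0.2180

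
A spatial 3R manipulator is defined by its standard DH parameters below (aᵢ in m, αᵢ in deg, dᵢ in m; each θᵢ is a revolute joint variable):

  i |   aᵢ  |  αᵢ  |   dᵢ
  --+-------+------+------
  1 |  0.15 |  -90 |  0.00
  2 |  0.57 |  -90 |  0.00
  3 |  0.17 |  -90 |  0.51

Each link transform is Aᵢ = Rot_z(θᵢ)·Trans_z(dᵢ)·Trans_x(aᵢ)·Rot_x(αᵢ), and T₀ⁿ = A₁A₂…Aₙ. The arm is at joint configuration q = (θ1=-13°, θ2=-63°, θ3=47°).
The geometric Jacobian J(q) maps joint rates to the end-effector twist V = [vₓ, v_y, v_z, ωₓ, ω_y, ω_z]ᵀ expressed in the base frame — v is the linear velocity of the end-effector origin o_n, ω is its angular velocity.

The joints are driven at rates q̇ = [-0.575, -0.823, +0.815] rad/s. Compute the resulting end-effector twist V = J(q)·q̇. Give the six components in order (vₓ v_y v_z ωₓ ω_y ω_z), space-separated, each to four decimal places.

o_n = [0.8644, -0.3272, 0.3796]
J₁: ẑ×o_n = [0.3272, 0.8644, -0.0000], ω = ẑ
J2: z=[0.2250, 0.9744, 0.0000] o=[0.1462, -0.0337, 0.0000] → [0.3699, -0.0854, -0.7658, 0.2250, 0.9744, 0.0000]
J3: z=[0.8682, -0.2004, -0.4540] o=[0.3983, -0.0920, 0.5079] → [-0.0811, -0.1003, -0.1108, 0.8682, -0.2004, -0.4540]
V = J·q̇ = [-0.5586, -0.5085, 0.5400, 0.5224, -0.9653, -0.9450]

-0.5586 -0.5085 0.5400 0.5224 -0.9653 -0.9450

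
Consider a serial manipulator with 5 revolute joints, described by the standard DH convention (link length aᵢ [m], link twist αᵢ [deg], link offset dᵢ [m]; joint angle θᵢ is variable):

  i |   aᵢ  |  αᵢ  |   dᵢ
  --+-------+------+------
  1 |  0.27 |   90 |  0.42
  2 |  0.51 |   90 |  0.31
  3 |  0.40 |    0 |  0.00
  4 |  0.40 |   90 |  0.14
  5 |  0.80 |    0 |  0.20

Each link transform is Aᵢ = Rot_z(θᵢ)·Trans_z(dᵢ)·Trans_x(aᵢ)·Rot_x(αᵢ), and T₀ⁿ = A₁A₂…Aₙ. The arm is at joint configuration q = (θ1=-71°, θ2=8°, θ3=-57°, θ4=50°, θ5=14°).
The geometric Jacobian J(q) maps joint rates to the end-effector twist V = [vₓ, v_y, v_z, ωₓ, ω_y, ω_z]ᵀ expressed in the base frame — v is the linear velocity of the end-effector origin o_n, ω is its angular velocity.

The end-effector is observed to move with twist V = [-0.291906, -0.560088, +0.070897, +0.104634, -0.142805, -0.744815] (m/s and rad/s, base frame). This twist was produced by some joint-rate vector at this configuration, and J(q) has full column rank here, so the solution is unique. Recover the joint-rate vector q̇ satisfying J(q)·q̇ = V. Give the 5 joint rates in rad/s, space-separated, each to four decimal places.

o_n = [1.0535, -1.9314, 0.3501]
J₁: ẑ×o_n = [1.9314, 1.0535, -0.0000], ω = ẑ
J2: z=[-0.9455, -0.3256, 0.0000] o=[0.0879, -0.2553, 0.4200] → [0.0228, -0.0661, 1.8992, -0.9455, -0.3256, 0.0000]
J3: z=[0.0453, -0.1316, -0.9903] o=[-0.0408, -0.8337, 0.4910] → [-1.0684, -1.0773, 0.0943, 0.0453, -0.1316, -0.9903]
J4: z=[0.0453, -0.1316, -0.9903] o=[0.3466, -0.9285, 0.5213] → [-0.9706, -0.6922, 0.0476, 0.0453, -0.1316, -0.9903]
J5: z=[0.8992, 0.4372, -0.0170] o=[0.5271, -1.3028, 0.4379] → [-0.0491, 0.0700, -0.7954, 0.8992, 0.4372, -0.0170]
q̇ = J⁺·V = [0.5240, 0.0220, 0.5970, 0.6830, 0.0750]

0.5240 0.0220 0.5970 0.6830 0.0750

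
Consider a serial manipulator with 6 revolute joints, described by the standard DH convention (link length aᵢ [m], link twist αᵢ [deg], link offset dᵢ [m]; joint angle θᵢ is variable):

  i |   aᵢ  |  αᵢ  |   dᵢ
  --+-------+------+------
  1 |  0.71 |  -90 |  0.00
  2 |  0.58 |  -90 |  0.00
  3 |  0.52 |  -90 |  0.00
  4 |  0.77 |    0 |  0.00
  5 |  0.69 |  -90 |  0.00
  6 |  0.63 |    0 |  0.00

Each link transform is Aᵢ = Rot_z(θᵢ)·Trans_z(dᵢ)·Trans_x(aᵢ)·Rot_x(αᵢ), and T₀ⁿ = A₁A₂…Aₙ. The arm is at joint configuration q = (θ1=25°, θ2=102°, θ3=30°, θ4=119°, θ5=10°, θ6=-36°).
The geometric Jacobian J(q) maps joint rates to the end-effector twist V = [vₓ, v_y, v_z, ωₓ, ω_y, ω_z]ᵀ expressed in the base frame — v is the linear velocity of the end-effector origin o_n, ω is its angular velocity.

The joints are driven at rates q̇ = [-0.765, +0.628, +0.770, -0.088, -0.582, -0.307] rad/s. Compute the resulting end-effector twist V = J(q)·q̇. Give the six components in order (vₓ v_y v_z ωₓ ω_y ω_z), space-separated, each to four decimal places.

o_n = [2.0989, 0.9605, -0.2048]
J₁: ẑ×o_n = [-0.9605, 2.0989, 0.0000], ω = ẑ
J2: z=[-0.4226, 0.9063, 0.0000] o=[0.6435, 0.3001, 0.0000] → [-0.1856, -0.0866, -1.5981, -0.4226, 0.9063, 0.0000]
J3: z=[-0.8865, -0.4134, 0.2079] o=[0.5342, 0.2491, -0.5673] → [-0.2978, 0.6467, 0.0162, -0.8865, -0.4134, 0.2079]
J4: z=[0.4602, -0.7410, 0.4891] o=[0.5592, -0.0261, -1.0078] → [-1.0775, 0.3834, 1.5948, 0.4602, -0.7410, 0.4891]
J5: z=[0.4602, -0.7410, 0.4891] o=[1.1383, 0.4499, -0.8316] → [-0.7142, 0.1813, 0.9467, 0.4602, -0.7410, 0.4891]
J6: z=[-0.5953, 0.1512, 0.7892] o=[1.5927, 0.9013, -0.5753] → [0.0093, 0.6199, -0.1117, -0.5953, 0.1512, 0.7892]
V = J·q̇ = [0.8965, -1.4916, -1.6482, -1.0736, 0.7009, -1.1749]

0.8965 -1.4916 -1.6482 -1.0736 0.7009 -1.1749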